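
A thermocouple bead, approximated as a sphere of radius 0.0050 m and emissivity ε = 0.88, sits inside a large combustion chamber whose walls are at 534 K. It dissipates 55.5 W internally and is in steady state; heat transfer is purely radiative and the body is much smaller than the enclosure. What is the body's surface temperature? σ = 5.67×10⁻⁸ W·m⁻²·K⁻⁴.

T ≈ 1380 K

For a small grey body in a large enclosure, net radiated power = εσA(T⁴ − T_w⁴).
Steady state: P = εσA(T⁴ − T_w⁴) with A = 4πr² = 3.142×10⁻⁴ m².
T⁴ = P/(εσA) + T_w⁴ = 55.5/(0.88·5.67×10⁻⁸·3.142×10⁻⁴) + (534)⁴
    = 3.541×10¹² + 8.131×10¹⁰ = 3.622×10¹² K⁴.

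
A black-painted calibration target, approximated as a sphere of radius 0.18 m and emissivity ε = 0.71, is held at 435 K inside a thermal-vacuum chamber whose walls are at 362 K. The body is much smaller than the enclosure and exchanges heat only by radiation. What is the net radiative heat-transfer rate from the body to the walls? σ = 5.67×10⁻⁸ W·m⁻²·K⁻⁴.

P_net ≈ 305 W

For a small grey body in a large enclosure: P_net = εσA(T_body⁴ − T_wall⁴).
A = 4πr² = 0.4072 m²; T_body⁴ − T_wall⁴ = 3.581×10¹⁰ − 1.717×10¹⁰ = 1.863×10¹⁰ K⁴.
|P_net| = 0.71·5.67×10⁻⁸·0.4072·1.863×10¹⁰.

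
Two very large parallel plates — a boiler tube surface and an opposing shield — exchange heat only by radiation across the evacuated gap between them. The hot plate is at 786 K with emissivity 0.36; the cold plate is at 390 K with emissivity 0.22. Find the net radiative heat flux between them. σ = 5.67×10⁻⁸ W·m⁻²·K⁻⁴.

For two infinite grey parallel plates, q = σ(T₁⁴ − T₂⁴)/(1/ε₁ + 1/ε₂ − 1).
T₁⁴ − T₂⁴ = 3.817×10¹¹ − 2.313×10¹⁰ = 3.585×10¹¹ K⁴.
1/ε₁ + 1/ε₂ − 1 = 2.778 + 4.545 − 1 = 6.323.
q = 5.67×10⁻⁸ × 3.585×10¹¹ / 6.323.

q ≈ 3210 W/m²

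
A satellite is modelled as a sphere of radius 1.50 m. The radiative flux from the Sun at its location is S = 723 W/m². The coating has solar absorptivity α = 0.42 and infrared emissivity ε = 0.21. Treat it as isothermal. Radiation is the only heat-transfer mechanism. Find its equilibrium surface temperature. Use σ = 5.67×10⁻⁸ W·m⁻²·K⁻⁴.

T ≈ 283 K

At equilibrium, absorbed power = emitted power.
Absorbing cross-section = πr² = 7.069 m²; emitting surface = 4πr² = 28.27 m² (ratio 4).
αS·A_cross = εσ·A_surf·T⁴  ⇒  T⁴ = αS/(ε·4σ).
T⁴ = 0.420·723/(0.21·4·5.67×10⁻⁸) = 6.376×10⁹ K⁴.
T = (6.376×10⁹)^(1/4).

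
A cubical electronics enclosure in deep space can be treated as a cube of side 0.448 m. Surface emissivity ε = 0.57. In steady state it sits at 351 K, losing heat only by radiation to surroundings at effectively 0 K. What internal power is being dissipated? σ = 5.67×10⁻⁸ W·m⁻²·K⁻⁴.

Steady state: P = εσA T⁴.
A = 6L² = 1.204 m²; T⁴ = (351)⁴ = 1.518×10¹⁰ K⁴.
P = 0.57 × 5.67×10⁻⁸ × 1.204 × 1.518×10¹⁰.

P ≈ 591 W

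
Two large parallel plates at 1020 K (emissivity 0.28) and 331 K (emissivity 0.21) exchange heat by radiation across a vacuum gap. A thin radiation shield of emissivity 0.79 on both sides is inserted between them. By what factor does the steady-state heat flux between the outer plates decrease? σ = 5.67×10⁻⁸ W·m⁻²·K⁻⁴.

Without shield: q₀ = σΔ(T⁴)/(1/ε₁+1/ε₂−1) with denominator 7.333.
With shield the two gaps are in series; the resistances add: (1/ε₁+1/ε_s−1)+(1/ε_s+1/ε₂−1) = 3.837+5.028 = 8.865.
Heat-flux ratio q₀/q = 8.865/7.333.

factor ≈ 1.21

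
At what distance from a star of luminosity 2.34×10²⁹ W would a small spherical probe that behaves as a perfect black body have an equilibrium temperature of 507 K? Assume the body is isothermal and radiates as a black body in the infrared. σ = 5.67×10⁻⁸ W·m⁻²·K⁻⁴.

d ≈ 1.11×10¹² m

For an isothermal black-emitting sphere, (1−a)S·πr² = σ·4πr²·T⁴ ⇒ S = 4σT⁴/(1−a).
S = 4·5.67×10⁻⁸·(507)⁴/1.00 = 14990 W/m².
Flux falls as S = L/(4πd²), so d = √(L/(4πS)) = √(2.34×10²⁹/(4π·14990)).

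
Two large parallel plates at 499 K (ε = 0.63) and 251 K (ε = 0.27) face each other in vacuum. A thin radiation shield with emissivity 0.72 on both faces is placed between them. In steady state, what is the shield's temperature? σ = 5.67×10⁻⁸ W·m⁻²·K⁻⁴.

In steady state the net flux on the hot side equals that on the cold side.
σ(T₁⁴−T_s⁴)/D₁ = σ(T_s⁴−T₂⁴)/D₂, with D₁ = 1/ε₁+1/ε_s−1 = 1.976, D₂ = 1/ε_s+1/ε₂−1 = 4.093.
Solve for T_s⁴: T_s⁴ = (D₂·T₁⁴ + D₁·T₂⁴)/(D₁+D₂) = 4.310×10¹⁰ K⁴.

T_s ≈ 456 K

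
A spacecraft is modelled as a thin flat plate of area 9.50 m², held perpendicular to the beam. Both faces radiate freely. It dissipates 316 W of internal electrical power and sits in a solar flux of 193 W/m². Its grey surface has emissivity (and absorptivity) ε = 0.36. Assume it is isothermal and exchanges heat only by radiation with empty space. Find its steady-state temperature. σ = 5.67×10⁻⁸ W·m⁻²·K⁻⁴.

At steady state, absorbed solar power + internal power = radiated power.
Absorbed: α·S·A_cross = 0.36·193·9.500 = 660.1 W (cross-section A).
Total input = 660.1 + 316 = 976.1 W.
Radiated: εσ·A_surf·T⁴ with A_surf = 2A = 19.00 m².
T⁴ = 976.1/(0.36·5.67×10⁻⁸·19.00) = 2.517×10⁹ K⁴.

T ≈ 224 K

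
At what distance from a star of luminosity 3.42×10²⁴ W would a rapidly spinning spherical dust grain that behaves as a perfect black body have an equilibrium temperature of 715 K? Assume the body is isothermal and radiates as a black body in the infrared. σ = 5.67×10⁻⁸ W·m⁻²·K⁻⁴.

For an isothermal black-emitting sphere, (1−a)S·πr² = σ·4πr²·T⁴ ⇒ S = 4σT⁴/(1−a).
S = 4·5.67×10⁻⁸·(715)⁴/1.00 = 59270 W/m².
Flux falls as S = L/(4πd²), so d = √(L/(4πS)) = √(3.42×10²⁴/(4π·59270)).

d ≈ 2.14×10⁹ m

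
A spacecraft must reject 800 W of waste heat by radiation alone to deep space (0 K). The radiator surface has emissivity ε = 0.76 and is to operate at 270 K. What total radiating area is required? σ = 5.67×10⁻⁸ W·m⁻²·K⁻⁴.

A ≈ 3.49 m²

P = εσA T⁴ ⇒ A = P/(εσT⁴).
T⁴ = 5.314×10⁹ K⁴.
A = 800/(0.76 × 5.67×10⁻⁸ × 5.314×10⁹).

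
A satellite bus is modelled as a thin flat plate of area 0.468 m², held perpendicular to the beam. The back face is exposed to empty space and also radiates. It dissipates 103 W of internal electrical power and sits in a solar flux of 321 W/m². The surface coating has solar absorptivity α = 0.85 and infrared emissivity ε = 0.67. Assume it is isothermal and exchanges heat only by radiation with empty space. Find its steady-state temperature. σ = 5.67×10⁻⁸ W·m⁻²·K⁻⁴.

At steady state, absorbed solar power + internal power = radiated power.
Absorbed: α·S·A_cross = 0.85·321·0.4680 = 127.7 W (cross-section A).
Total input = 127.7 + 103 = 230.7 W.
Radiated: εσ·A_surf·T⁴ with A_surf = 2A = 0.9360 m².
T⁴ = 230.7/(0.67·5.67×10⁻⁸·0.9360) = 6.488×10⁹ K⁴.

T ≈ 284 K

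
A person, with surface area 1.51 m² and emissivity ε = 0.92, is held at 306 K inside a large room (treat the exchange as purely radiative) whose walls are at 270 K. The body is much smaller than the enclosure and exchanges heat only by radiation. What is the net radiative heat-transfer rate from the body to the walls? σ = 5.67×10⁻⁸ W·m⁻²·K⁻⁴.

P_net ≈ 272 W

For a small grey body in a large enclosure: P_net = εσA(T_body⁴ − T_wall⁴).
A = 1.51 m²; T_body⁴ − T_wall⁴ = 8.768×10⁹ − 5.314×10⁹ = 3.453×10⁹ K⁴.
|P_net| = 0.92·5.67×10⁻⁸·1.510·3.453×10⁹.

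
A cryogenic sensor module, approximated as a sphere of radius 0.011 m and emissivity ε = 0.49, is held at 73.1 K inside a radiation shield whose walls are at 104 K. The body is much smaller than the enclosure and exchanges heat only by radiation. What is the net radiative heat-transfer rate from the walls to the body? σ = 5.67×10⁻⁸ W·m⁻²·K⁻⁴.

P_net ≈ 0.00374 W

For a small grey body in a large enclosure: P_net = εσA(T_body⁴ − T_wall⁴).
A = 4πr² = 0.001521 m²; T_body⁴ − T_wall⁴ = 2.855×10⁷ − 1.170×10⁸ = -8.843×10⁷ K⁴.
|P_net| = 0.49·5.67×10⁻⁸·0.001521·8.843×10⁷.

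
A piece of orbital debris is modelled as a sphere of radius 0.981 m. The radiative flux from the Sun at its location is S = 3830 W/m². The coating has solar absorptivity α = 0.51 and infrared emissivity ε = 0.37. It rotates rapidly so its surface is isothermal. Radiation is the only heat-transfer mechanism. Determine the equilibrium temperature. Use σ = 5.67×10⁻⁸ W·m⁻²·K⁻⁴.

T ≈ 391 K

At equilibrium, absorbed power = emitted power.
Absorbing cross-section = πr² = 3.023 m²; emitting surface = 4πr² = 12.09 m² (ratio 4).
αS·A_cross = εσ·A_surf·T⁴  ⇒  T⁴ = αS/(ε·4σ).
T⁴ = 0.510·3830/(0.37·4·5.67×10⁻⁸) = 2.328×10¹⁰ K⁴.
T = (2.328×10¹⁰)^(1/4).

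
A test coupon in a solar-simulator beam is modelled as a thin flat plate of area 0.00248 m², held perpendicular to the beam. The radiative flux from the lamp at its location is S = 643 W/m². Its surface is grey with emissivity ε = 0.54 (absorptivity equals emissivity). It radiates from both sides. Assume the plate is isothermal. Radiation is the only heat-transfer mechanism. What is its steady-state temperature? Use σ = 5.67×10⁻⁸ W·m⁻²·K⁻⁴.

At equilibrium, absorbed power = emitted power.
Absorbing cross-section = A = 0.002480 m²; emitting surface = 2A = 0.004960 m² (ratio 2).
εS·A_cross = εσ·A_surf·T⁴  ⇒  T⁴ = S/(2σ)   (ε cancels).
T⁴ = 643/(2·5.67×10⁻⁸) = 5.670×10⁹ K⁴.
T = (5.670×10⁹)^(1/4).

T ≈ 274 K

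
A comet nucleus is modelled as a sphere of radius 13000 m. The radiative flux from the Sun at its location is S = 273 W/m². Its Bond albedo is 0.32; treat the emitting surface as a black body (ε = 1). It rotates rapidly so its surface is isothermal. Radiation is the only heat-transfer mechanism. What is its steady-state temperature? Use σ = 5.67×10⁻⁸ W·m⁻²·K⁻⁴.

At equilibrium, absorbed power = emitted power.
Absorbing cross-section = πr² = 5.309×10⁸ m²; emitting surface = 4πr² = 2.124×10⁹ m² (ratio 4).
(1−a)S·A_cross = εσ·A_surf·T⁴  ⇒  T⁴ = (1−a)S/(4σ).
T⁴ = 0.680·273/(4·5.67×10⁻⁸) = 8.185×10⁸ K⁴.
T = (8.185×10⁸)^(1/4).

T ≈ 169 K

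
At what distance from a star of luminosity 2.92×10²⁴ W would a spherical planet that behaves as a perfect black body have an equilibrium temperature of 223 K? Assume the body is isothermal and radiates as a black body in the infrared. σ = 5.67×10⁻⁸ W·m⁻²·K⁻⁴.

d ≈ 2.04×10¹⁰ m

For an isothermal black-emitting sphere, (1−a)S·πr² = σ·4πr²·T⁴ ⇒ S = 4σT⁴/(1−a).
S = 4·5.67×10⁻⁸·(223)⁴/1.00 = 560.9 W/m².
Flux falls as S = L/(4πd²), so d = √(L/(4πS)) = √(2.92×10²⁴/(4π·560.9)).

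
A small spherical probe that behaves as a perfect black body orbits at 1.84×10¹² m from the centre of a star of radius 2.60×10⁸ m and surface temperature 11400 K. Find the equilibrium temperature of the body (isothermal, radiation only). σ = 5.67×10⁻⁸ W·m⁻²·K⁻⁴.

The star's surface emits σT_*⁴; at distance d the flux is S = σT_*⁴(R_*/d)².
S = 5.67×10⁻⁸·(11400)⁴·(2.60×10⁸/1.84×10¹²)² = 19.12 W/m².
For an isothermal sphere T⁴ = (1−a)S/(4σ) = 8.431×10⁷ K⁴.

T ≈ 95.8 K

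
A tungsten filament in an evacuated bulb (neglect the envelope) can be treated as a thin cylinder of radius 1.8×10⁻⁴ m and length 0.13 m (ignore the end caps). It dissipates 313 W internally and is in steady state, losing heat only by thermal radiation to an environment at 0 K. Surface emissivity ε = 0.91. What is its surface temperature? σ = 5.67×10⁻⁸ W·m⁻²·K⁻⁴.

Steady state: internal power = radiated power, P = εσA T⁴.
Radiating area A = 2πrL = 1.470×10⁻⁴ m².
T⁴ = P/(εσA) = 313/(0.91·5.67×10⁻⁸·1.470×10⁻⁴) = 4.126×10¹³ K⁴.
T = (4.126×10¹³)^(1/4).

T ≈ 2530 K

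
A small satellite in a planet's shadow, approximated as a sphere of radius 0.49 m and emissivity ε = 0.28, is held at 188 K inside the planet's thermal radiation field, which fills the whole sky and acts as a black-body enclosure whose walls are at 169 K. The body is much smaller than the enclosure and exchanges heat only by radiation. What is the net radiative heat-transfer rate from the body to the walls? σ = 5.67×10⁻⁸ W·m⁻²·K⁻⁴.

For a small grey body in a large enclosure: P_net = εσA(T_body⁴ − T_wall⁴).
A = 4πr² = 3.017 m²; T_body⁴ − T_wall⁴ = 1.249×10⁹ − 8.157×10⁸ = 4.335×10⁸ K⁴.
|P_net| = 0.28·5.67×10⁻⁸·3.017·4.335×10⁸.

P_net ≈ 20.8 W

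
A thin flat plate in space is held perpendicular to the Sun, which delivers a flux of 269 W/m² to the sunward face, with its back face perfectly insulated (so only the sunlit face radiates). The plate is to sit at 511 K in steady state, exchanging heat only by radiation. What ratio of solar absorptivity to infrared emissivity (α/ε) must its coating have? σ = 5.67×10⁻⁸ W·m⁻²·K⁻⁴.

α/ε ≈ 14.4

Balance: αS·A = εσ·1A·T⁴ ⇒ α/ε = σT⁴/S.
α/ε = 5.67×10⁻⁸·(511)⁴/269 = 5.67×10⁻⁸·6.818×10¹⁰/269.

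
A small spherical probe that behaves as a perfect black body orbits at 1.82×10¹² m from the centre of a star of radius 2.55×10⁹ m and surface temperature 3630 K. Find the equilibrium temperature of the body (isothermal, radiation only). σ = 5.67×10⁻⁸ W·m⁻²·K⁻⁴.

The star's surface emits σT_*⁴; at distance d the flux is S = σT_*⁴(R_*/d)².
S = 5.67×10⁻⁸·(3630)⁴·(2.55×10⁹/1.82×10¹²)² = 19.33 W/m².
For an isothermal sphere T⁴ = (1−a)S/(4σ) = 8.521×10⁷ K⁴.

T ≈ 96.1 K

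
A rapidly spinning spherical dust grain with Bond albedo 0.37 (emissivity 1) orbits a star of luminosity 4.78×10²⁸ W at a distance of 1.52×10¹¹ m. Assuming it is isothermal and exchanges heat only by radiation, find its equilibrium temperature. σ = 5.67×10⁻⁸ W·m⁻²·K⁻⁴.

First find the stellar flux at distance d: S = L/(4πd²) = 4.78×10²⁸/(4π·(1.52×10¹¹)²) = 1.646×10⁵ W/m².
For an isothermal sphere, absorbed (1−a)S·πr² = emitted σ·4πr²·T⁴, so T⁴ = (1−a)S/(4σ).
T⁴ = 0.630·1.646×10⁵/(4·5.67×10⁻⁸) = 4.573×10¹¹ K⁴.

T ≈ 822 K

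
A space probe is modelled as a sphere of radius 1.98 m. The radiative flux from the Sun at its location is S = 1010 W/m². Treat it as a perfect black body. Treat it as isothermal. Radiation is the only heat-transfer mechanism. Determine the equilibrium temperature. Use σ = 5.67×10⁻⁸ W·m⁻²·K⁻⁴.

T ≈ 258 K

At equilibrium, absorbed power = emitted power.
Absorbing cross-section = πr² = 12.32 m²; emitting surface = 4πr² = 49.27 m² (ratio 4).
S·A_cross = εσ·A_surf·T⁴  ⇒  T⁴ = S/(4σ).
T⁴ = 1.00·1010/(4·5.67×10⁻⁸) = 4.453×10⁹ K⁴.
T = (4.453×10⁹)^(1/4).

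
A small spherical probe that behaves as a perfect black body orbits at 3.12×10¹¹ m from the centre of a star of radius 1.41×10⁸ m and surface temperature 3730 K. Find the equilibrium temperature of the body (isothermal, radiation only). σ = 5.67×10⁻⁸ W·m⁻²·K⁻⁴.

T ≈ 56.1 K

The star's surface emits σT_*⁴; at distance d the flux is S = σT_*⁴(R_*/d)².
S = 5.67×10⁻⁸·(3730)⁴·(1.41×10⁸/3.12×10¹¹)² = 2.242 W/m².
For an isothermal sphere T⁴ = (1−a)S/(4σ) = 9.883×10⁶ K⁴.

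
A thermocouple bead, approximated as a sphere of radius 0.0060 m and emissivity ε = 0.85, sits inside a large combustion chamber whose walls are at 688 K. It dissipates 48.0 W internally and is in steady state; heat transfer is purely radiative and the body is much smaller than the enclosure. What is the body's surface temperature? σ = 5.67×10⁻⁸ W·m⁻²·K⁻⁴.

T ≈ 1250 K

For a small grey body in a large enclosure, net radiated power = εσA(T⁴ − T_w⁴).
Steady state: P = εσA(T⁴ − T_w⁴) with A = 4πr² = 4.524×10⁻⁴ m².
T⁴ = P/(εσA) + T_w⁴ = 48.0/(0.85·5.67×10⁻⁸·4.524×10⁻⁴) + (688)⁴
    = 2.202×10¹² + 2.241×10¹¹ = 2.426×10¹² K⁴.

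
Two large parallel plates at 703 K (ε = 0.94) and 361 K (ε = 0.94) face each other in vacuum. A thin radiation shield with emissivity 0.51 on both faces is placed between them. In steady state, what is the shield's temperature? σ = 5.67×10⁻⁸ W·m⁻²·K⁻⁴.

T_s ≈ 601 K

In steady state the net flux on the hot side equals that on the cold side.
σ(T₁⁴−T_s⁴)/D₁ = σ(T_s⁴−T₂⁴)/D₂, with D₁ = 1/ε₁+1/ε_s−1 = 2.025, D₂ = 1/ε_s+1/ε₂−1 = 2.025.
Solve for T_s⁴: T_s⁴ = (D₂·T₁⁴ + D₁·T₂⁴)/(D₁+D₂) = 1.306×10¹¹ K⁴.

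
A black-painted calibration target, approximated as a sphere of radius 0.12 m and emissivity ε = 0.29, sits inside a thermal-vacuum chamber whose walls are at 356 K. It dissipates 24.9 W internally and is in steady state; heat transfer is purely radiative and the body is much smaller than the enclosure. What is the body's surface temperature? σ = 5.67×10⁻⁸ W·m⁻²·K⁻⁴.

For a small grey body in a large enclosure, net radiated power = εσA(T⁴ − T_w⁴).
Steady state: P = εσA(T⁴ − T_w⁴) with A = 4πr² = 0.1810 m².
T⁴ = P/(εσA) + T_w⁴ = 24.9/(0.29·5.67×10⁻⁸·0.1810) + (356)⁴
    = 8.368×10⁹ + 1.606×10¹⁰ = 2.443×10¹⁰ K⁴.

T ≈ 395 K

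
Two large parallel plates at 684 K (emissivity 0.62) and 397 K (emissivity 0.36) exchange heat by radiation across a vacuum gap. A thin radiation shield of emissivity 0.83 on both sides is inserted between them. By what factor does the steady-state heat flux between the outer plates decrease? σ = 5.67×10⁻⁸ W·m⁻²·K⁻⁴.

factor ≈ 1.42

Without shield: q₀ = σΔ(T⁴)/(1/ε₁+1/ε₂−1) with denominator 3.391.
With shield the two gaps are in series; the resistances add: (1/ε₁+1/ε_s−1)+(1/ε_s+1/ε₂−1) = 1.818+2.983 = 4.800.
Heat-flux ratio q₀/q = 4.800/3.391.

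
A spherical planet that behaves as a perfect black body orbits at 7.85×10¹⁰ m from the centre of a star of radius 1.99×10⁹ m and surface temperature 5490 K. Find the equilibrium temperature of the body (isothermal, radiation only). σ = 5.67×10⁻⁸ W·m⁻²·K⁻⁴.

The star's surface emits σT_*⁴; at distance d the flux is S = σT_*⁴(R_*/d)².
S = 5.67×10⁻⁸·(5490)⁴·(1.99×10⁹/7.85×10¹⁰)² = 33100 W/m².
For an isothermal sphere T⁴ = (1−a)S/(4σ) = 1.459×10¹¹ K⁴.

T ≈ 618 K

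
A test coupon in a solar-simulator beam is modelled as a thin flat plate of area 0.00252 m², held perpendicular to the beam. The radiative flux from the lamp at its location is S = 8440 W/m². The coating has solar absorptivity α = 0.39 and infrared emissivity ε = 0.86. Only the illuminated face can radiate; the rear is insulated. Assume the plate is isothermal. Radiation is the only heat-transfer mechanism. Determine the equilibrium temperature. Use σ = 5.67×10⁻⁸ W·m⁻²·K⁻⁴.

T ≈ 510 K

At equilibrium, absorbed power = emitted power.
Absorbing cross-section = A = 0.002520 m²; emitting surface = A = 0.002520 m² (ratio 1).
αS·A_cross = εσ·A_surf·T⁴  ⇒  T⁴ = αS/(ε·1σ).
T⁴ = 0.390·8440/(0.86·1·5.67×10⁻⁸) = 6.750×10¹⁰ K⁴.
T = (6.750×10¹⁰)^(1/4).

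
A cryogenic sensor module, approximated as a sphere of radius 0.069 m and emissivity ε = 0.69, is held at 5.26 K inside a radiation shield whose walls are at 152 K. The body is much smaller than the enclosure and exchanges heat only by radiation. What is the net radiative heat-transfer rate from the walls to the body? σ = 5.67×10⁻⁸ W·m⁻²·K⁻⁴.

P_net ≈ 1.25 W

For a small grey body in a large enclosure: P_net = εσA(T_body⁴ − T_wall⁴).
A = 4πr² = 0.05983 m²; T_body⁴ − T_wall⁴ = 765.5 − 5.338×10⁸ = -5.338×10⁸ K⁴.
|P_net| = 0.69·5.67×10⁻⁸·0.05983·5.338×10⁸.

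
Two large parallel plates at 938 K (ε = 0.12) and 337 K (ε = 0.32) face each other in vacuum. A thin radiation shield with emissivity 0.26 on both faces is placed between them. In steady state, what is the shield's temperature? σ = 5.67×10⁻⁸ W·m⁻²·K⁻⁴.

In steady state the net flux on the hot side equals that on the cold side.
σ(T₁⁴−T_s⁴)/D₁ = σ(T_s⁴−T₂⁴)/D₂, with D₁ = 1/ε₁+1/ε_s−1 = 11.18, D₂ = 1/ε_s+1/ε₂−1 = 5.971.
Solve for T_s⁴: T_s⁴ = (D₂·T₁⁴ + D₁·T₂⁴)/(D₁+D₂) = 2.779×10¹¹ K⁴.

T_s ≈ 726 K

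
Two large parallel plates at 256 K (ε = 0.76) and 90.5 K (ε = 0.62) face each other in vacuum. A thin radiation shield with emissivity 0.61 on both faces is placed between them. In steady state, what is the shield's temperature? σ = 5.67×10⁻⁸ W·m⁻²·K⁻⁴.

T_s ≈ 220 K

In steady state the net flux on the hot side equals that on the cold side.
σ(T₁⁴−T_s⁴)/D₁ = σ(T_s⁴−T₂⁴)/D₂, with D₁ = 1/ε₁+1/ε_s−1 = 1.955, D₂ = 1/ε_s+1/ε₂−1 = 2.252.
Solve for T_s⁴: T_s⁴ = (D₂·T₁⁴ + D₁·T₂⁴)/(D₁+D₂) = 2.330×10⁹ K⁴.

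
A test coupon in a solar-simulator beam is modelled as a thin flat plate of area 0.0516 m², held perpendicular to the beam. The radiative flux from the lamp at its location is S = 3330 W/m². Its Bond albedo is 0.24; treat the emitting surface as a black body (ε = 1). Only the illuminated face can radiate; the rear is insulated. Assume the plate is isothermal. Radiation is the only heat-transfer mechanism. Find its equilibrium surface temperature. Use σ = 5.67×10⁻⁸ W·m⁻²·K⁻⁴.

T ≈ 460 K

At equilibrium, absorbed power = emitted power.
Absorbing cross-section = A = 0.05160 m²; emitting surface = A = 0.05160 m² (ratio 1).
(1−a)S·A_cross = εσ·A_surf·T⁴  ⇒  T⁴ = (1−a)S/(1σ).
T⁴ = 0.760·3330/(1·5.67×10⁻⁸) = 4.463×10¹⁰ K⁴.
T = (4.463×10¹⁰)^(1/4).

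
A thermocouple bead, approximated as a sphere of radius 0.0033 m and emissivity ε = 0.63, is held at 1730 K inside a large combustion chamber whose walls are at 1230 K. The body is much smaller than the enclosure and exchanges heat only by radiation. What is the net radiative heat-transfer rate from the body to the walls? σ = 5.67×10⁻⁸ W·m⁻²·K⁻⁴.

For a small grey body in a large enclosure: P_net = εσA(T_body⁴ − T_wall⁴).
A = 4πr² = 1.368×10⁻⁴ m²; T_body⁴ − T_wall⁴ = 8.957×10¹² − 2.289×10¹² = 6.669×10¹² K⁴.
|P_net| = 0.63·5.67×10⁻⁸·1.368×10⁻⁴·6.669×10¹².

P_net ≈ 32.6 W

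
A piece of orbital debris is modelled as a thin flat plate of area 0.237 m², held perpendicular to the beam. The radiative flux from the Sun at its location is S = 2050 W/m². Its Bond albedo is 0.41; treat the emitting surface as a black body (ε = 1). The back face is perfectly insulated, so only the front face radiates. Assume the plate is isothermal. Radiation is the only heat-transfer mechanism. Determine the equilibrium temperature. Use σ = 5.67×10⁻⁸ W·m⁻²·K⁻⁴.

T ≈ 382 K

At equilibrium, absorbed power = emitted power.
Absorbing cross-section = A = 0.2370 m²; emitting surface = A = 0.2370 m² (ratio 1).
(1−a)S·A_cross = εσ·A_surf·T⁴  ⇒  T⁴ = (1−a)S/(1σ).
T⁴ = 0.590·2050/(1·5.67×10⁻⁸) = 2.133×10¹⁰ K⁴.
T = (2.133×10¹⁰)^(1/4).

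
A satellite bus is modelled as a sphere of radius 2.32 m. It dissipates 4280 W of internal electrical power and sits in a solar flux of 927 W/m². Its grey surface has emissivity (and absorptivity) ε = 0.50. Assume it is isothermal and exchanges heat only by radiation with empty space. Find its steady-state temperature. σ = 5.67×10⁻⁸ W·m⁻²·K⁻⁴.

T ≈ 282 K

At steady state, absorbed solar power + internal power = radiated power.
Absorbed: α·S·A_cross = 0.50·927·16.91 = 7837 W (cross-section πr²).
Total input = 7837 + 4280 = 12120 W.
Radiated: εσ·A_surf·T⁴ with A_surf = 4πr² = 67.64 m².
T⁴ = 12120/(0.50·5.67×10⁻⁸·67.64) = 6.319×10⁹ K⁴.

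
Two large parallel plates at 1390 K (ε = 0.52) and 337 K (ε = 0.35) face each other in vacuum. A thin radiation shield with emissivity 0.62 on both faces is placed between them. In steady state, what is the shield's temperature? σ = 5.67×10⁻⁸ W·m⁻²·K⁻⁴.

T_s ≈ 1210 K

In steady state the net flux on the hot side equals that on the cold side.
σ(T₁⁴−T_s⁴)/D₁ = σ(T_s⁴−T₂⁴)/D₂, with D₁ = 1/ε₁+1/ε_s−1 = 2.536, D₂ = 1/ε_s+1/ε₂−1 = 3.470.
Solve for T_s⁴: T_s⁴ = (D₂·T₁⁴ + D₁·T₂⁴)/(D₁+D₂) = 2.162×10¹² K⁴.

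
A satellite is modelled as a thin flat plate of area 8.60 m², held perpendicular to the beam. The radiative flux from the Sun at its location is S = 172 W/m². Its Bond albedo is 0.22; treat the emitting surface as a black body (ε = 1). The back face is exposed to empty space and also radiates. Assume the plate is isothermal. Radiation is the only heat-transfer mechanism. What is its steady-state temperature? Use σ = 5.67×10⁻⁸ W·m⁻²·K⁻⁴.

At equilibrium, absorbed power = emitted power.
Absorbing cross-section = A = 8.600 m²; emitting surface = 2A = 17.20 m² (ratio 2).
(1−a)S·A_cross = εσ·A_surf·T⁴  ⇒  T⁴ = (1−a)S/(2σ).
T⁴ = 0.780·172/(2·5.67×10⁻⁸) = 1.183×10⁹ K⁴.
T = (1.183×10⁹)^(1/4).

T ≈ 185 K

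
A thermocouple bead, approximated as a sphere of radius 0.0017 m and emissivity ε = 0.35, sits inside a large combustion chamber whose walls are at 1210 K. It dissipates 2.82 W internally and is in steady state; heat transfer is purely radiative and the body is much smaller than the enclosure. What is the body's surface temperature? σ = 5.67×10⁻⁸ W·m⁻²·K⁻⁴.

For a small grey body in a large enclosure, net radiated power = εσA(T⁴ − T_w⁴).
Steady state: P = εσA(T⁴ − T_w⁴) with A = 4πr² = 3.632×10⁻⁵ m².
T⁴ = P/(εσA) + T_w⁴ = 2.82/(0.35·5.67×10⁻⁸·3.632×10⁻⁵) + (1210)⁴
    = 3.913×10¹² + 2.144×10¹² = 6.056×10¹² K⁴.

T ≈ 1570 K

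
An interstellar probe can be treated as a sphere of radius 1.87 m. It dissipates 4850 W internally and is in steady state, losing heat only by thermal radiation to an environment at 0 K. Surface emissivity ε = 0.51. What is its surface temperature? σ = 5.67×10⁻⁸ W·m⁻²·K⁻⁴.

T ≈ 249 K

Steady state: internal power = radiated power, P = εσA T⁴.
Radiating area A = 4πr² = 43.94 m².
T⁴ = P/(εσA) = 4850/(0.51·5.67×10⁻⁸·43.94) = 3.817×10⁹ K⁴.
T = (3.817×10⁹)^(1/4).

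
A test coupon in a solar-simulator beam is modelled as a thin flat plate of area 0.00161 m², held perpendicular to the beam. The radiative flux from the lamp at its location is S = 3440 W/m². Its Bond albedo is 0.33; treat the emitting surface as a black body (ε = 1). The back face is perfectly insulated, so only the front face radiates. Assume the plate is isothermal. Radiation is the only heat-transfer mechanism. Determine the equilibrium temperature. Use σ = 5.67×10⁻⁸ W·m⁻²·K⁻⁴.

T ≈ 449 K

At equilibrium, absorbed power = emitted power.
Absorbing cross-section = A = 0.001610 m²; emitting surface = A = 0.001610 m² (ratio 1).
(1−a)S·A_cross = εσ·A_surf·T⁴  ⇒  T⁴ = (1−a)S/(1σ).
T⁴ = 0.670·3440/(1·5.67×10⁻⁸) = 4.065×10¹⁰ K⁴.
T = (4.065×10¹⁰)^(1/4).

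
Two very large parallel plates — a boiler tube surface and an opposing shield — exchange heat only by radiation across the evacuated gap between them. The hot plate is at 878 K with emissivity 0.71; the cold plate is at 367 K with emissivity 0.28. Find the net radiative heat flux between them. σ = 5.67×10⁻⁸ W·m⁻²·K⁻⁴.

q ≈ 8210 W/m²

For two infinite grey parallel plates, q = σ(T₁⁴ − T₂⁴)/(1/ε₁ + 1/ε₂ − 1).
T₁⁴ − T₂⁴ = 5.943×10¹¹ − 1.814×10¹⁰ = 5.761×10¹¹ K⁴.
1/ε₁ + 1/ε₂ − 1 = 1.408 + 3.571 − 1 = 3.980.
q = 5.67×10⁻⁸ × 5.761×10¹¹ / 3.980.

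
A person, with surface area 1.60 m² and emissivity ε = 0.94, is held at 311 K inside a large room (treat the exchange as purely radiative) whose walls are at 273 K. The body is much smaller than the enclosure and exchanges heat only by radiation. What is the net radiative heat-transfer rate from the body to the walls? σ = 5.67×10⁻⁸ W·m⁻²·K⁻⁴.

P_net ≈ 324 W

For a small grey body in a large enclosure: P_net = εσA(T_body⁴ − T_wall⁴).
A = 1.60 m²; T_body⁴ − T_wall⁴ = 9.355×10⁹ − 5.555×10⁹ = 3.800×10⁹ K⁴.
|P_net| = 0.94·5.67×10⁻⁸·1.600·3.800×10⁹.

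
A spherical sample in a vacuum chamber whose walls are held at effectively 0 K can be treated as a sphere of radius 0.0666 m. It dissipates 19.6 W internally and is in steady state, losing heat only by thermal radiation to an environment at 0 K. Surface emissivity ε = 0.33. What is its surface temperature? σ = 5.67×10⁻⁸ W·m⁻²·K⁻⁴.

Steady state: internal power = radiated power, P = εσA T⁴.
Radiating area A = 4πr² = 0.05574 m².
T⁴ = P/(εσA) = 19.6/(0.33·5.67×10⁻⁸·0.05574) = 1.879×10¹⁰ K⁴.
T = (1.879×10¹⁰)^(1/4).

T ≈ 370 K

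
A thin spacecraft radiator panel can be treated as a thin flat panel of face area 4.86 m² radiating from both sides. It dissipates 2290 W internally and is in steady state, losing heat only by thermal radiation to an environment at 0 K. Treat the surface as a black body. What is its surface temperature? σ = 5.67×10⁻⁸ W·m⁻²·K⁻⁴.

Steady state: internal power = radiated power, P = εσA T⁴.
Radiating area A = 2·4.86 = 9.720 m².
T⁴ = P/(εσA) = 2290/(1.0·5.67×10⁻⁸·9.720) = 4.155×10⁹ K⁴.
T = (4.155×10⁹)^(1/4).

T ≈ 254 K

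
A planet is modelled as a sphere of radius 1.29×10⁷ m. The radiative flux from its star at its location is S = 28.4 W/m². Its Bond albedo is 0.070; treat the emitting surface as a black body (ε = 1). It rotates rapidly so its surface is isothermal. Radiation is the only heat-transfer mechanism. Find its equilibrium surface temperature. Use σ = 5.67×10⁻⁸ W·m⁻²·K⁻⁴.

At equilibrium, absorbed power = emitted power.
Absorbing cross-section = πr² = 5.228×10¹⁴ m²; emitting surface = 4πr² = 2.091×10¹⁵ m² (ratio 4).
(1−a)S·A_cross = εσ·A_surf·T⁴  ⇒  T⁴ = (1−a)S/(4σ).
T⁴ = 0.930·28.4/(4·5.67×10⁻⁸) = 1.165×10⁸ K⁴.
T = (1.165×10⁸)^(1/4).

T ≈ 104 K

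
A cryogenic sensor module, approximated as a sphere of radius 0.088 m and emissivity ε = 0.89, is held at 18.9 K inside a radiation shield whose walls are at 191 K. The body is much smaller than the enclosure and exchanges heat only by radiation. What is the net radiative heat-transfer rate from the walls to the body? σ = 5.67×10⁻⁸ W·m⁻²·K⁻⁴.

For a small grey body in a large enclosure: P_net = εσA(T_body⁴ − T_wall⁴).
A = 4πr² = 0.09731 m²; T_body⁴ − T_wall⁴ = 1.276×10⁵ − 1.331×10⁹ = -1.331×10⁹ K⁴.
|P_net| = 0.89·5.67×10⁻⁸·0.09731·1.331×10⁹.

P_net ≈ 6.53 W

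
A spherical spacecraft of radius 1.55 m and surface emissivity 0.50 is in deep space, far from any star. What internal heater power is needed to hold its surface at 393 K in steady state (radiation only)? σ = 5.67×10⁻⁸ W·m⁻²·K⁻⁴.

P = εσ·4πr²·T⁴.
4πr² = 30.19 m²; T⁴ = 2.385×10¹⁰ K⁴.
P = 0.50·5.67×10⁻⁸·30.19·2.385×10¹⁰.

P ≈ 20400 W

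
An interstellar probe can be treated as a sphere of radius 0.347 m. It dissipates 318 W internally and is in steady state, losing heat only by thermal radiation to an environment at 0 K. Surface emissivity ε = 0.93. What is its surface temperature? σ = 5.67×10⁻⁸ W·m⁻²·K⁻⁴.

Steady state: internal power = radiated power, P = εσA T⁴.
Radiating area A = 4πr² = 1.513 m².
T⁴ = P/(εσA) = 318/(0.93·5.67×10⁻⁸·1.513) = 3.986×10⁹ K⁴.
T = (3.986×10⁹)^(1/4).

T ≈ 251 K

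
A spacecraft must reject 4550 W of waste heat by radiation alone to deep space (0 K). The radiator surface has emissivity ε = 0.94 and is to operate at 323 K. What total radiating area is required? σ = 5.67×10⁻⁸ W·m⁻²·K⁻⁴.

A ≈ 7.84 m²

P = εσA T⁴ ⇒ A = P/(εσT⁴).
T⁴ = 1.088×10¹⁰ K⁴.
A = 4550/(0.94 × 5.67×10⁻⁸ × 1.088×10¹⁰).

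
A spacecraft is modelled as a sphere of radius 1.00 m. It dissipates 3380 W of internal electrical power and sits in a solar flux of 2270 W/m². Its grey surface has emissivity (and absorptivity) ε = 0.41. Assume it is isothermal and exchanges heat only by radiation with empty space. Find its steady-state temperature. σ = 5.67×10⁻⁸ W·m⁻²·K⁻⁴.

T ≈ 383 K

At steady state, absorbed solar power + internal power = radiated power.
Absorbed: α·S·A_cross = 0.41·2270·3.142 = 2924 W (cross-section πr²).
Total input = 2924 + 3380 = 6304 W.
Radiated: εσ·A_surf·T⁴ with A_surf = 4πr² = 12.57 m².
T⁴ = 6304/(0.41·5.67×10⁻⁸·12.57) = 2.158×10¹⁰ K⁴.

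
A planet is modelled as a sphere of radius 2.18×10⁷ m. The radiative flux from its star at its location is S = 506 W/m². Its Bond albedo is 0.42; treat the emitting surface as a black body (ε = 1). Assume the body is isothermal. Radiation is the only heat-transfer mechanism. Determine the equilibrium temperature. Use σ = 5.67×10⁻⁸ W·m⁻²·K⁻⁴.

T ≈ 190 K

At equilibrium, absorbed power = emitted power.
Absorbing cross-section = πr² = 1.493×10¹⁵ m²; emitting surface = 4πr² = 5.972×10¹⁵ m² (ratio 4).
(1−a)S·A_cross = εσ·A_surf·T⁴  ⇒  T⁴ = (1−a)S/(4σ).
T⁴ = 0.580·506/(4·5.67×10⁻⁸) = 1.294×10⁹ K⁴.
T = (1.294×10⁹)^(1/4).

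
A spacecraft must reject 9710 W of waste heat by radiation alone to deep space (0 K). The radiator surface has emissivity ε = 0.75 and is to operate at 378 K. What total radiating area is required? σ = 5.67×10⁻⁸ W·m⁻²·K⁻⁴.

P = εσA T⁴ ⇒ A = P/(εσT⁴).
T⁴ = 2.042×10¹⁰ K⁴.
A = 9710/(0.75 × 5.67×10⁻⁸ × 2.042×10¹⁰).

A ≈ 11.2 m²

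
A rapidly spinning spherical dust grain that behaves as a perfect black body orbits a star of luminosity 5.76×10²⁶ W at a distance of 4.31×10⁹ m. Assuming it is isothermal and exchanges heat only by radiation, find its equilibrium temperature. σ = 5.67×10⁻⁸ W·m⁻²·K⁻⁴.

First find the stellar flux at distance d: S = L/(4πd²) = 5.76×10²⁶/(4π·(4.31×10⁹)²) = 2.468×10⁶ W/m².
For an isothermal sphere, absorbed (1−a)S·πr² = emitted σ·4πr²·T⁴, so T⁴ = (1−a)S/(4σ).
T⁴ = 1.00·2.468×10⁶/(4·5.67×10⁻⁸) = 1.088×10¹³ K⁴.

T ≈ 1820 K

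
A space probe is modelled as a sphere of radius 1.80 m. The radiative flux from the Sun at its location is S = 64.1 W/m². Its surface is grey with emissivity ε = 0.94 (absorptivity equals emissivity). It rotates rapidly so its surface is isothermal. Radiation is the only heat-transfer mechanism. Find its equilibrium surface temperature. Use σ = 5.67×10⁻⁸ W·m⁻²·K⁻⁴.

At equilibrium, absorbed power = emitted power.
Absorbing cross-section = πr² = 10.18 m²; emitting surface = 4πr² = 40.72 m² (ratio 4).
εS·A_cross = εσ·A_surf·T⁴  ⇒  T⁴ = S/(4σ)   (ε cancels).
T⁴ = 64.1/(4·5.67×10⁻⁸) = 2.826×10⁸ K⁴.
T = (2.826×10⁸)^(1/4).

T ≈ 130 K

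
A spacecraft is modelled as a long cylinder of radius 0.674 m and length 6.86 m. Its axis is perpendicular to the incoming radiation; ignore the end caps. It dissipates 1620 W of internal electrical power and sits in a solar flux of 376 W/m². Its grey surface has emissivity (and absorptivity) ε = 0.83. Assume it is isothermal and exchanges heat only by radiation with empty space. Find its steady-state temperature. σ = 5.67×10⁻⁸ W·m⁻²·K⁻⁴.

T ≈ 240 K

At steady state, absorbed solar power + internal power = radiated power.
Absorbed: α·S·A_cross = 0.83·376·9.247 = 2886 W (cross-section 2rL).
Total input = 2886 + 1620 = 4506 W.
Radiated: εσ·A_surf·T⁴ with A_surf = 2πrL = 29.05 m².
T⁴ = 4506/(0.83·5.67×10⁻⁸·29.05) = 3.296×10⁹ K⁴.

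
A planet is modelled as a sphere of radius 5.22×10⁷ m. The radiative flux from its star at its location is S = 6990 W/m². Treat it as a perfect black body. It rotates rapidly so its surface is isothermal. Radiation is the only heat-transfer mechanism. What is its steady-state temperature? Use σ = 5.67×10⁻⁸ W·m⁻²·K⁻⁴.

T ≈ 419 K

At equilibrium, absorbed power = emitted power.
Absorbing cross-section = πr² = 8.560×10¹⁵ m²; emitting surface = 4πr² = 3.424×10¹⁶ m² (ratio 4).
S·A_cross = εσ·A_surf·T⁴  ⇒  T⁴ = S/(4σ).
T⁴ = 1.00·6990/(4·5.67×10⁻⁸) = 3.082×10¹⁰ K⁴.
T = (3.082×10¹⁰)^(1/4).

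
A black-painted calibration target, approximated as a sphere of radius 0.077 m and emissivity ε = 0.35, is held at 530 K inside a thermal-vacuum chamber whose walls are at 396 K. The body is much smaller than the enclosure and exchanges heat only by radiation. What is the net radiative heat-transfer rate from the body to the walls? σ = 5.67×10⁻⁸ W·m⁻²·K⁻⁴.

For a small grey body in a large enclosure: P_net = εσA(T_body⁴ − T_wall⁴).
A = 4πr² = 0.07451 m²; T_body⁴ − T_wall⁴ = 7.890×10¹⁰ − 2.459×10¹⁰ = 5.431×10¹⁰ K⁴.
|P_net| = 0.35·5.67×10⁻⁸·0.07451·5.431×10¹⁰.

P_net ≈ 80.3 W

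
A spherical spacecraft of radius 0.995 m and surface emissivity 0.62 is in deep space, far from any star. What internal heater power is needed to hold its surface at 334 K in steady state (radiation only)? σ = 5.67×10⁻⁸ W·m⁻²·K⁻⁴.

P = εσ·4πr²·T⁴.
4πr² = 12.44 m²; T⁴ = 1.244×10¹⁰ K⁴.
P = 0.62·5.67×10⁻⁸·12.44·1.244×10¹⁰.

P ≈ 5440 W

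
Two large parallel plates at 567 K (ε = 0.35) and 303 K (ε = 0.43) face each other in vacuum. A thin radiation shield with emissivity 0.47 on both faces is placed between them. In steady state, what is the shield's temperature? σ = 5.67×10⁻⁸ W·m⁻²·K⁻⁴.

In steady state the net flux on the hot side equals that on the cold side.
σ(T₁⁴−T_s⁴)/D₁ = σ(T_s⁴−T₂⁴)/D₂, with D₁ = 1/ε₁+1/ε_s−1 = 3.985, D₂ = 1/ε_s+1/ε₂−1 = 3.453.
Solve for T_s⁴: T_s⁴ = (D₂·T₁⁴ + D₁·T₂⁴)/(D₁+D₂) = 5.250×10¹⁰ K⁴.

T_s ≈ 479 K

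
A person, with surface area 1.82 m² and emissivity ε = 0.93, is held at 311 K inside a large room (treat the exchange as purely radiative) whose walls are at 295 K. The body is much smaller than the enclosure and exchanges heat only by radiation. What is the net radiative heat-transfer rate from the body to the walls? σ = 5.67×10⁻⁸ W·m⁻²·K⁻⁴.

P_net ≈ 171 W

For a small grey body in a large enclosure: P_net = εσA(T_body⁴ − T_wall⁴).
A = 1.82 m²; T_body⁴ − T_wall⁴ = 9.355×10⁹ − 7.573×10⁹ = 1.782×10⁹ K⁴.
|P_net| = 0.93·5.67×10⁻⁸·1.820·1.782×10⁹.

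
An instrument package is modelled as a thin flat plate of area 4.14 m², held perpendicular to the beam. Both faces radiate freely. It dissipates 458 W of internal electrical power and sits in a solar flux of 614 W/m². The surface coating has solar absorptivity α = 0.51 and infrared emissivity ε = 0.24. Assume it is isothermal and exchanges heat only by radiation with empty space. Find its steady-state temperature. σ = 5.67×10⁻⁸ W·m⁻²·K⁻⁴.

T ≈ 353 K

At steady state, absorbed solar power + internal power = radiated power.
Absorbed: α·S·A_cross = 0.51·614·4.140 = 1296 W (cross-section A).
Total input = 1296 + 458 = 1754 W.
Radiated: εσ·A_surf·T⁴ with A_surf = 2A = 8.280 m².
T⁴ = 1754/(0.24·5.67×10⁻⁸·8.280) = 1.557×10¹⁰ K⁴.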